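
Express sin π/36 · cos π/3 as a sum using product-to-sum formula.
sin π/36 cos π/3 = (1/2)[sin(π/36+π/3) + sin(π/36-π/3)]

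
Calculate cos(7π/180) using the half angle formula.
cos(7π/180) = √((1 + cos 7π/90)/2) = 0.9925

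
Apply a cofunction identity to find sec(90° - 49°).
sec(90° - 49°) = csc(49°) = 1.325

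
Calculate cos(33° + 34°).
cos(33° + 34°) = cos 33° cos 34° - sin 33° sin 34° = 0.3907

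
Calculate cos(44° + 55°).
cos(44° + 55°) = cos 44° cos 55° - sin 44° sin 55° = -0.1564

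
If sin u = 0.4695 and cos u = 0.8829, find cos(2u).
cos(2u) = cos²u - sin²u = 0.5591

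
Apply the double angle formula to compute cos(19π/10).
cos(19π/10) = cos²19π/20 - sin²19π/20 = 0.9511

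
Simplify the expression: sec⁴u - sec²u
sec⁴u - sec²u = tan⁴u + tan²u (using Pythagorean)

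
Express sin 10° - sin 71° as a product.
sin 10° - sin 71° = 2 cos(40.5°) sin(-30.5°)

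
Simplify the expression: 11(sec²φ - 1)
11(sec²φ - 1) = 11(tan²φ) (using Pythagorean identity)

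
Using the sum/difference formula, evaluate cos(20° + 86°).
cos(20° + 86°) = cos 20° cos 86° - sin 20° sin 86° = -0.2756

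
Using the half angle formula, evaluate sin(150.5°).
sin(150.5°) = √((1 - cos 301°)/2) = 0.4924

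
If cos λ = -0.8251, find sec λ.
sec λ = 1/cos λ = -1.212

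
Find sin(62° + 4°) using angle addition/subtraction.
sin(62° + 4°) = sin 62° cos 4° + cos 62° sin 4° = 0.9135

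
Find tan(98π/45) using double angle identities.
tan(98π/45) = 2 tan 49π/45 / (1 - tan²49π/45) = 0.6249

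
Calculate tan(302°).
tan(302°) = -1.6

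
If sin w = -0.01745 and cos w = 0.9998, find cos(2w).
cos(2w) = cos²w - sin²w = 0.9993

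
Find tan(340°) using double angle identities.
tan(340°) = 2 tan 170° / (1 - tan²170°) = -0.364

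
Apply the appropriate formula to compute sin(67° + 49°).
sin(67° + 49°) = sin 67° cos 49° + cos 67° sin 49° = 0.8988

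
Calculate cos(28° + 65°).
cos(28° + 65°) = cos 28° cos 65° - sin 28° sin 65° = -0.05234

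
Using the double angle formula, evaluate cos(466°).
cos(466°) = 2cos²233° - 1 = -0.2756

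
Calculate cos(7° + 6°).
cos(7° + 6°) = cos 7° cos 6° - sin 7° sin 6° = 0.9744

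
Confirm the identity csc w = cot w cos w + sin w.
RHS = cos²w/sin w + sin w = (cos²w + sin²w)/sin w = 1/sin w = csc w = LHS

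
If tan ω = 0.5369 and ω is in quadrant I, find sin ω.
sin ω = 0.473 (using tan²ω + 1 = sec²ω)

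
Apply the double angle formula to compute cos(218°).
cos(218°) = cos²109° - sin²109° = -0.788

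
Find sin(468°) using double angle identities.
sin(468°) = 2 sin 234° cos 234° = 0.9511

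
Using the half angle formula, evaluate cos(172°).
cos(172°) = -√((1 + cos 344°)/2) = -0.9903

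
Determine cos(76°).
cos(76°) = 0.2419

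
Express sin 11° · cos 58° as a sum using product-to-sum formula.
sin 11° cos 58° = (1/2)[sin(11°+58°) + sin(11°-58°)]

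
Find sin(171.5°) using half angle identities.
sin(171.5°) = √((1 - cos 343°)/2) = 0.1478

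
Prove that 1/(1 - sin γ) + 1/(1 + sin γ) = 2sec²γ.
LHS = [(1 + sin γ) + (1 - sin γ)] / [(1 - sin γ)(1 + sin γ)] = 2/(1 - sin²γ) = 2/cos²γ = 2sec²γ = RHS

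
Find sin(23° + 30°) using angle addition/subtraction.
sin(23° + 30°) = sin 23° cos 30° + cos 23° sin 30° = 0.7986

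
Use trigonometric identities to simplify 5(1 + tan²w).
5(1 + tan²w) = 5(sec²w) (using Pythagorean identity)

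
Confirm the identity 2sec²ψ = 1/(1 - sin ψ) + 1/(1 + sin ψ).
RHS = [(1 + sin ψ) + (1 - sin ψ)] / [(1 - sin ψ)(1 + sin ψ)] = 2/(1 - sin²ψ) = 2/cos²ψ = 2sec²ψ = LHS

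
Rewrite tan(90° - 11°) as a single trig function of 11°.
tan(90° - 11°) = cot(11°)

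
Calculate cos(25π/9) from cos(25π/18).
cos(25π/9) = cos²25π/18 - sin²25π/18 = -0.766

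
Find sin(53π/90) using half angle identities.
sin(53π/90) = √((1 - cos 53π/45)/2) = 0.9613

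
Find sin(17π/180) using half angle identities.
sin(17π/180) = √((1 - cos 17π/90)/2) = 0.2924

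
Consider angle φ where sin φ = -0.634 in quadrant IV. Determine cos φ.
cos φ = √(1 - sin²φ) = 0.7733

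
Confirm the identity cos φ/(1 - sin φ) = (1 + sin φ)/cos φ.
RHS = (1 + sin φ)(1 - sin φ) / (cos φ(1 - sin φ)) = (1 - sin²φ) / (cos φ(1 - sin φ)) = cos²φ / (cos φ(1 - sin φ)) = cos φ/(1 - sin φ) = LHS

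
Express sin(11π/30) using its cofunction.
sin(11π/30) = cos(π/2 - 11π/30) = cos(2π/15)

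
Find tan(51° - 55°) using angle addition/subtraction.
tan(51° - 55°) = (tan 51° - tan 55°)/(1 + tan 51° tan 55°) = -0.06993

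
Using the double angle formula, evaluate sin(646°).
sin(646°) = 2 sin 323° cos 323° = -0.9613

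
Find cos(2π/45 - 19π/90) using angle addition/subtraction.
cos(2π/45 - 19π/90) = cos 2π/45 cos 19π/90 + sin 2π/45 sin 19π/90 = √3/2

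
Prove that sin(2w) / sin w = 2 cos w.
LHS = 2 sin w cos w / sin w = 2 cos w = RHS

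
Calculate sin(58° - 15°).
sin(58° - 15°) = sin 58° cos 15° - cos 58° sin 15° = 0.682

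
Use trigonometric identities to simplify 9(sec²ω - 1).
9(sec²ω - 1) = 9(tan²ω) (using Pythagorean identity)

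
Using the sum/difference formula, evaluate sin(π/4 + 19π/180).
sin(π/4 + 19π/180) = sin π/4 cos 19π/180 + cos π/4 sin 19π/180 = 0.8988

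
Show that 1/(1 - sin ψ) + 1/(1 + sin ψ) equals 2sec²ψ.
LHS = [(1 + sin ψ) + (1 - sin ψ)] / [(1 - sin ψ)(1 + sin ψ)] = 2/(1 - sin²ψ) = 2/cos²ψ = 2sec²ψ = RHS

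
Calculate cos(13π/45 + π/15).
cos(13π/45 + π/15) = cos 13π/45 cos π/15 - sin 13π/45 sin π/15 = 0.4384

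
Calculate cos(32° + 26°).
cos(32° + 26°) = cos 32° cos 26° - sin 32° sin 26° = 0.5299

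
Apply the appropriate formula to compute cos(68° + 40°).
cos(68° + 40°) = cos 68° cos 40° - sin 68° sin 40° = -0.309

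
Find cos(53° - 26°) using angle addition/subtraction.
cos(53° - 26°) = cos 53° cos 26° + sin 53° sin 26° = 0.891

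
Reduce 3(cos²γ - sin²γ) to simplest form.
3(cos²γ - sin²γ) = 3(cos(2γ)) (using Double angle)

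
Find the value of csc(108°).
csc(108°) = 1.051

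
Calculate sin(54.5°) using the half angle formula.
sin(54.5°) = √((1 - cos 109°)/2) = 0.8141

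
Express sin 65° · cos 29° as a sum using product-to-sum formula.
sin 65° cos 29° = (1/2)[sin(65°+29°) + sin(65°-29°)]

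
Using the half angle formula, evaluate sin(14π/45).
sin(14π/45) = √((1 - cos 28π/45)/2) = 0.829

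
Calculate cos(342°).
cos(342°) = 0.9511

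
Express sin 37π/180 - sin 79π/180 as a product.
sin 37π/180 - sin 79π/180 = 2 cos(29π/90) sin(-7π/60)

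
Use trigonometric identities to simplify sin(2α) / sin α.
sin(2α) / sin α = 2 cos α (using Double angle)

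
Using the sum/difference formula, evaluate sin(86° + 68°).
sin(86° + 68°) = sin 86° cos 68° + cos 86° sin 68° = 0.4384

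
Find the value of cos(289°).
cos(289°) = 0.3256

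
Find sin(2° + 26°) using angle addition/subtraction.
sin(2° + 26°) = sin 2° cos 26° + cos 2° sin 26° = 0.4695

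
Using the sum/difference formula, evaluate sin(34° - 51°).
sin(34° - 51°) = sin 34° cos 51° - cos 34° sin 51° = -0.2924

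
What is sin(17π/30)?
sin(17π/30) = 0.9781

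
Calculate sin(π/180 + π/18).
sin(π/180 + π/18) = sin π/180 cos π/18 + cos π/180 sin π/18 = 0.1908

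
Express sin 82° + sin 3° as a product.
sin 82° + sin 3° = 2 sin(42.5°) cos(39.5°)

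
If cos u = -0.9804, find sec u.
sec u = 1/cos u = -1.02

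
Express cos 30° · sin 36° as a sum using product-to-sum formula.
cos 30° sin 36° = (1/2)[sin(30°+36°) - sin(30°-36°)]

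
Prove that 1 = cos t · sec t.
RHS = cos t · (1/cos t) = 1 = LHS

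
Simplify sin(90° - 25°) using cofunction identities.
sin(90° - 25°) = cos(25°)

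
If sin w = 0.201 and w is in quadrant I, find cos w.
cos w = 0.9796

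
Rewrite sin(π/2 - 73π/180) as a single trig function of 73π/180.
sin(π/2 - 73π/180) = cos(73π/180)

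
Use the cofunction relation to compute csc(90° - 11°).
csc(90° - 11°) = sec(11°) = 1.019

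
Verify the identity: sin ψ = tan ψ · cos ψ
RHS = (sin ψ/cos ψ) · cos ψ = sin ψ = LHS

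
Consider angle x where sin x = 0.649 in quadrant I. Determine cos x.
cos x = √(1 - sin²x) = 0.7608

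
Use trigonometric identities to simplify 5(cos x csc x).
5(cos x csc x) = 5(cot x) (using Reciprocal + quotient)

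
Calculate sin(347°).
sin(347°) = -0.225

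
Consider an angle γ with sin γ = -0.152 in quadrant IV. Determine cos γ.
cos γ = √(1 - sin²γ) = 0.9884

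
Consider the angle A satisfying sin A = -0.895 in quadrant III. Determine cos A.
cos A = ±√(1 - sin²A) = -0.4461 (negative in QIII)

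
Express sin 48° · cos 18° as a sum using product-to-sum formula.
sin 48° cos 18° = (1/2)[sin(48°+18°) + sin(48°-18°)]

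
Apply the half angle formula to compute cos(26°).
cos(26°) = √((1 + cos 52°)/2) = 0.8988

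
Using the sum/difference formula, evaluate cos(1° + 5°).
cos(1° + 5°) = cos 1° cos 5° - sin 1° sin 5° = 0.9945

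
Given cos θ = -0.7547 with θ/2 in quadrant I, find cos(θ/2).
cos(θ/2) = ±√((1 + cos θ)/2); positive since θ/2 ∈ QI, so cos(θ/2) = 0.3502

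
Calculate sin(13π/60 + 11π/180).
sin(13π/60 + 11π/180) = sin 13π/60 cos 11π/180 + cos 13π/60 sin 11π/180 = 0.766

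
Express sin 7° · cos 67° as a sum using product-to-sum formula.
sin 7° cos 67° = (1/2)[sin(7°+67°) + sin(7°-67°)]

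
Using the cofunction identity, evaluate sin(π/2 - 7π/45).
sin(π/2 - 7π/45) = cos(7π/45) = 0.8829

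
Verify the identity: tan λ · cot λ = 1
LHS = (sin λ/cos λ) · (cos λ/sin λ) = 1 = RHS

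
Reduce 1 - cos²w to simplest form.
1 - cos²w = sin²w (using Pythagorean identity)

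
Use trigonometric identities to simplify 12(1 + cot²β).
12(1 + cot²β) = 12(csc²β) (using Pythagorean identity)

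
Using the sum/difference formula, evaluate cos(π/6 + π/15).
cos(π/6 + π/15) = cos π/6 cos π/15 - sin π/6 sin π/15 = 0.7431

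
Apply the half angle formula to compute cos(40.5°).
cos(40.5°) = √((1 + cos 81°)/2) = 0.7604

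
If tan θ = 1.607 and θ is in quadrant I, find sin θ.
sin θ = 0.849 (using tan²θ + 1 = sec²θ)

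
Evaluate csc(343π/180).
csc(343π/180) = -3.42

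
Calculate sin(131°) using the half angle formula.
sin(131°) = √((1 - cos 262°)/2) = 0.7547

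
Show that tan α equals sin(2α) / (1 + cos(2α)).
RHS = 2 sin α cos α / (2cos²α) = sin α/cos α = tan α = LHS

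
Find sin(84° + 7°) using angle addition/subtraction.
sin(84° + 7°) = sin 84° cos 7° + cos 84° sin 7° = 0.9998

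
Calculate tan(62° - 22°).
tan(62° - 22°) = (tan 62° - tan 22°)/(1 + tan 62° tan 22°) = 0.8391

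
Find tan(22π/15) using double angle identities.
tan(22π/15) = 2 tan 11π/15 / (1 - tan²11π/15) = 9.514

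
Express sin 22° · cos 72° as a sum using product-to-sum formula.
sin 22° cos 72° = (1/2)[sin(22°+72°) + sin(22°-72°)]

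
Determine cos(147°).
cos(147°) = -0.8387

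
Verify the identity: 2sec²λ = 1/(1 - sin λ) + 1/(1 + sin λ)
RHS = [(1 + sin λ) + (1 - sin λ)] / [(1 - sin λ)(1 + sin λ)] = 2/(1 - sin²λ) = 2/cos²λ = 2sec²λ = LHS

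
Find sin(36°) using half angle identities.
sin(36°) = √((1 - cos 72°)/2) = 0.5878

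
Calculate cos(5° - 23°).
cos(5° - 23°) = cos 5° cos 23° + sin 5° sin 23° = 0.9511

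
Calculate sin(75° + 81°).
sin(75° + 81°) = sin 75° cos 81° + cos 75° sin 81° = 0.4067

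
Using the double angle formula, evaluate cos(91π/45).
cos(91π/45) = cos²91π/90 - sin²91π/90 = 0.9976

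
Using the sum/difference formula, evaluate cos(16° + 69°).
cos(16° + 69°) = cos 16° cos 69° - sin 16° sin 69° = 0.08716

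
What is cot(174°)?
cot(174°) = -9.514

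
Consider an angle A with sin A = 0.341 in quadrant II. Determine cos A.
cos A = ±√(1 - sin²A) = -0.9401 (negative in QII)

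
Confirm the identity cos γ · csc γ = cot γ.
LHS = cos γ · (1/sin γ) = cos γ/sin γ = cot γ = RHS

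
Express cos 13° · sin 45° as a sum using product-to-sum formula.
cos 13° sin 45° = (1/2)[sin(13°+45°) - sin(13°-45°)]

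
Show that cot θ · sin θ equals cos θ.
LHS = (cos θ/sin θ) · sin θ = cos θ = RHS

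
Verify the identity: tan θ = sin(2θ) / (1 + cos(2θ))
RHS = 2 sin θ cos θ / (2cos²θ) = sin θ/cos θ = tan θ = LHS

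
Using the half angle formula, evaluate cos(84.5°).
cos(84.5°) = √((1 + cos 169°)/2) = 0.09585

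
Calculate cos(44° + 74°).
cos(44° + 74°) = cos 44° cos 74° - sin 44° sin 74° = -0.4695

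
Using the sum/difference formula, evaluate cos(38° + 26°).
cos(38° + 26°) = cos 38° cos 26° - sin 38° sin 26° = 0.4384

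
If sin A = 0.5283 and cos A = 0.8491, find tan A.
tan A = sin A / cos A = 0.6222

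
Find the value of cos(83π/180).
cos(83π/180) = 0.1219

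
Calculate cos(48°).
cos(48°) = 0.6691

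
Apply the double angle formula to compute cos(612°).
cos(612°) = cos²306° - sin²306° = -0.309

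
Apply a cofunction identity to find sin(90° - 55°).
sin(90° - 55°) = cos(55°) = 0.5736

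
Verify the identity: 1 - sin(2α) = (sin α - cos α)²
RHS = sin²α - 2 sin α cos α + cos²α = (sin²α + cos²α) - 2 sin α cos α = 1 - sin(2α) = LHS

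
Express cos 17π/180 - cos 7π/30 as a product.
cos 17π/180 - cos 7π/30 = -2 sin(59π/360) sin(-5π/72)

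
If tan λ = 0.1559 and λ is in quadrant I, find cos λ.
cos λ = 0.9881 (using tan²λ + 1 = sec²λ)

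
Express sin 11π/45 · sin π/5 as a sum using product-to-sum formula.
sin 11π/45 sin π/5 = (1/2)[cos(11π/45-π/5) - cos(11π/45+π/5)]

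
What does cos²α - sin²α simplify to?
cos²α - sin²α = cos(2α) (using Double angle)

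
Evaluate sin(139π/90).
sin(139π/90) = -0.9903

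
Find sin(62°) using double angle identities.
sin(62°) = 2 sin 31° cos 31° = 0.8829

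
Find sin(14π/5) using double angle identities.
sin(14π/5) = 2 sin 7π/5 cos 7π/5 = 0.5878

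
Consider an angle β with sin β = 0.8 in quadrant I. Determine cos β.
cos β = √(1 - sin²β) = 0.6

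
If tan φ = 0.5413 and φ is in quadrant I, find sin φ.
sin φ = 0.476 (using tan²φ + 1 = sec²φ)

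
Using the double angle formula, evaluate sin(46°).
sin(46°) = 2 sin 23° cos 23° = 0.7193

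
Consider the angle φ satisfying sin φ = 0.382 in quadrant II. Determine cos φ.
cos φ = ±√(1 - sin²φ) = -0.9242 (negative in QII)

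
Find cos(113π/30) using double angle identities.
cos(113π/30) = cos²113π/60 - sin²113π/60 = 0.7431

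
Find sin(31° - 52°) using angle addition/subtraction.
sin(31° - 52°) = sin 31° cos 52° - cos 31° sin 52° = -0.3584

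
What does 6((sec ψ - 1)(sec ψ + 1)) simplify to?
6((sec ψ - 1)(sec ψ + 1)) = 6(tan²ψ) (using Diff. of squares)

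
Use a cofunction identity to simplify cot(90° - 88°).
cot(90° - 88°) = tan(88°)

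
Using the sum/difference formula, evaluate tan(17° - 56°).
tan(17° - 56°) = (tan 17° - tan 56°)/(1 + tan 17° tan 56°) = -0.8098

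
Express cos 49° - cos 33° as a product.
cos 49° - cos 33° = -2 sin(41°) sin(8°)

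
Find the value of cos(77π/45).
cos(77π/45) = 0.6157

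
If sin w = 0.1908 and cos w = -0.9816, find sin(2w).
sin(2w) = 2 sin w cos w = -0.3746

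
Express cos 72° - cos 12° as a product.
cos 72° - cos 12° = -2 sin(42°) sin(30°)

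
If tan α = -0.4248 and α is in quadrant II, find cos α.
cos α = -0.9204 (using tan²α + 1 = sec²α)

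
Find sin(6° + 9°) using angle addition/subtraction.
sin(6° + 9°) = sin 6° cos 9° + cos 6° sin 9° = (√6-√2)/4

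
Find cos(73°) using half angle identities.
cos(73°) = √((1 + cos 146°)/2) = 0.2924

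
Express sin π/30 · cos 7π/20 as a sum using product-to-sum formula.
sin π/30 cos 7π/20 = (1/2)[sin(π/30+7π/20) + sin(π/30-7π/20)]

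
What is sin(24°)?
sin(24°) = 0.4067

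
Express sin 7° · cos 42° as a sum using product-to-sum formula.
sin 7° cos 42° = (1/2)[sin(7°+42°) + sin(7°-42°)]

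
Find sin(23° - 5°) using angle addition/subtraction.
sin(23° - 5°) = sin 23° cos 5° - cos 23° sin 5° = 0.309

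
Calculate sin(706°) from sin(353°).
sin(706°) = 2 sin 353° cos 353° = -0.2419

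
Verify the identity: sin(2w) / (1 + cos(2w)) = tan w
LHS = 2 sin w cos w / (2cos²w) = sin w/cos w = tan w = RHS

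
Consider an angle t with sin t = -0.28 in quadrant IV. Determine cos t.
cos t = √(1 - sin²t) = 0.96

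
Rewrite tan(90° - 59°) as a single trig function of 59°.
tan(90° - 59°) = cot(59°)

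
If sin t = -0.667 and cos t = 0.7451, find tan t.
tan t = sin t / cos t = -0.8952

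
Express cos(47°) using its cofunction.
cos(47°) = sin(90° - 47°) = sin(43°)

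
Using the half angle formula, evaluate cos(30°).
cos(30°) = √((1 + cos 60°)/2) = √3/2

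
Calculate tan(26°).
tan(26°) = 0.4877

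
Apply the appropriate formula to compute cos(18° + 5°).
cos(18° + 5°) = cos 18° cos 5° - sin 18° sin 5° = 0.9205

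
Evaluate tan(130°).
tan(130°) = -1.192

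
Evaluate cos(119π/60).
cos(119π/60) = 0.9986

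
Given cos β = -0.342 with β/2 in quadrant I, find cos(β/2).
cos(β/2) = ±√((1 + cos β)/2); positive since β/2 ∈ QI, so cos(β/2) = 0.5736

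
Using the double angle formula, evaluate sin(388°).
sin(388°) = 2 sin 194° cos 194° = 0.4695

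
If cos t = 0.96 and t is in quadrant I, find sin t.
sin t = 0.28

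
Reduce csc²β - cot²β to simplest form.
csc²β - cot²β = 1 (using Pythagorean identity)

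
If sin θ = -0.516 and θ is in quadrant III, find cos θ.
cos θ = -0.8566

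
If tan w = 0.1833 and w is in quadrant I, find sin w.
sin w = 0.1803 (using tan²w + 1 = sec²w)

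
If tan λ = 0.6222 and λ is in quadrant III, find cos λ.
cos λ = -0.8491 (using tan²λ + 1 = sec²λ)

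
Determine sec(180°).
sec(180°) = -1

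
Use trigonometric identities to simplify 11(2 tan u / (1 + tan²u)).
11(2 tan u / (1 + tan²u)) = 11(sin(2u)) (using Double angle)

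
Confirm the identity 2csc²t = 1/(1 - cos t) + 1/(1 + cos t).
RHS = [(1 + cos t) + (1 - cos t)] / [(1 - cos t)(1 + cos t)] = 2/(1 - cos²t) = 2/sin²t = 2csc²t = LHS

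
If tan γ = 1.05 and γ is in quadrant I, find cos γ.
cos γ = 0.6897 (using tan²γ + 1 = sec²γ)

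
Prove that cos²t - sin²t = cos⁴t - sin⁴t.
RHS = (cos²t - sin²t)(cos²t + sin²t) = (cos²t - sin²t) · 1 = cos²t - sin²t = LHS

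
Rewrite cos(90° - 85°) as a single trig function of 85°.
cos(90° - 85°) = sin(85°)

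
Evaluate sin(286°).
sin(286°) = -0.9613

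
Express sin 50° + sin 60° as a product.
sin 50° + sin 60° = 2 sin(55°) cos(-5°)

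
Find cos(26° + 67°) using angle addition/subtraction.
cos(26° + 67°) = cos 26° cos 67° - sin 26° sin 67° = -0.05234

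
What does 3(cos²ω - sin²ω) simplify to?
3(cos²ω - sin²ω) = 3(cos(2ω)) (using Double angle)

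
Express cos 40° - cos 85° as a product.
cos 40° - cos 85° = -2 sin(62.5°) sin(-22.5°)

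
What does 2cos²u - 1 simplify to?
2cos²u - 1 = cos(2u) (using Double angle)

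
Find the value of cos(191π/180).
cos(191π/180) = -0.9816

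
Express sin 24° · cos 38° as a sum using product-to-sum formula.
sin 24° cos 38° = (1/2)[sin(24°+38°) + sin(24°-38°)]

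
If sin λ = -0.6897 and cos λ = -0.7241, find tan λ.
tan λ = sin λ / cos λ = 0.9525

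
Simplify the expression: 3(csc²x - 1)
3(csc²x - 1) = 3(cot²x) (using Pythagorean identity)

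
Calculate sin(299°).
sin(299°) = -0.8746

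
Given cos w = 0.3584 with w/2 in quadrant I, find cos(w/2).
cos(w/2) = ±√((1 + cos w)/2); positive since w/2 ∈ QI, so cos(w/2) = 0.8241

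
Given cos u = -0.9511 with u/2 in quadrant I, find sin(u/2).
sin(u/2) = ±√((1 - cos u)/2); positive since u/2 ∈ QI, so sin(u/2) = 0.9877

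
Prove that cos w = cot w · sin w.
RHS = (cos w/sin w) · sin w = cos w = LHS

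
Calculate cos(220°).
cos(220°) = -0.766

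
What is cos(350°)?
cos(350°) = 0.9848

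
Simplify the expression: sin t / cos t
sin t / cos t = tan t (using Quotient identity)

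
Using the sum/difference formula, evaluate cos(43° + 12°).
cos(43° + 12°) = cos 43° cos 12° - sin 43° sin 12° = 0.5736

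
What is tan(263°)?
tan(263°) = 8.144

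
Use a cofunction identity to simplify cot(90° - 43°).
cot(90° - 43°) = tan(43°)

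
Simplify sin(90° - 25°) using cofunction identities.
sin(90° - 25°) = cos(25°)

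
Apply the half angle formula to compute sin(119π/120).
sin(119π/120) = √((1 - cos 119π/60)/2) = 0.02618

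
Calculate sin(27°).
sin(27°) = 0.454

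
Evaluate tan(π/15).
tan(π/15) = 0.2126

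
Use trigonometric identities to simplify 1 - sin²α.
1 - sin²α = cos²α (using Pythagorean identity)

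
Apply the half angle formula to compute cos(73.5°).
cos(73.5°) = √((1 + cos 147°)/2) = 0.284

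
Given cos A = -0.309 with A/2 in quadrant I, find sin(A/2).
sin(A/2) = ±√((1 - cos A)/2); positive since A/2 ∈ QI, so sin(A/2) = 0.809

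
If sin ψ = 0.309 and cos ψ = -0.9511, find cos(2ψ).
cos(2ψ) = cos²ψ - sin²ψ = 0.8091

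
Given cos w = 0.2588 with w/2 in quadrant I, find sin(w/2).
sin(w/2) = ±√((1 - cos w)/2); positive since w/2 ∈ QI, so sin(w/2) = 0.6088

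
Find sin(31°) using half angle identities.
sin(31°) = √((1 - cos 62°)/2) = 0.515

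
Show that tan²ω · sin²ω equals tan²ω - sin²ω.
RHS = sin²ω/cos²ω - sin²ω = sin²ω(1/cos²ω - 1) = sin²ω · (1 - cos²ω)/cos²ω = sin²ω · sin²ω/cos²ω = sin²ω · tan²ω = LHS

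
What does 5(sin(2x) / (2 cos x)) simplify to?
5(sin(2x) / (2 cos x)) = 5(sin x) (using Double angle)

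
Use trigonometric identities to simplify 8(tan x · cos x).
8(tan x · cos x) = 8(sin x) (using Quotient identity)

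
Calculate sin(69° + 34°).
sin(69° + 34°) = sin 69° cos 34° + cos 69° sin 34° = 0.9744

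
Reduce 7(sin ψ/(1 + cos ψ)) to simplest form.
7(sin ψ/(1 + cos ψ)) = 7(tan(ψ/2)) (using Half angle)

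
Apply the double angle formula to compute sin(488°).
sin(488°) = 2 sin 244° cos 244° = 0.788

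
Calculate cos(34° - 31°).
cos(34° - 31°) = cos 34° cos 31° + sin 34° sin 31° = 0.9986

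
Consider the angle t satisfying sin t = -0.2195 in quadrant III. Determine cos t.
cos t = ±√(1 - sin²t) = -0.9756 (negative in QIII)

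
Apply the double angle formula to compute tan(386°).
tan(386°) = 2 tan 193° / (1 - tan²193°) = 0.4877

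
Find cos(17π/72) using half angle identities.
cos(17π/72) = √((1 + cos 17π/36)/2) = 0.7373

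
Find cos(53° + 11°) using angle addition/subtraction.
cos(53° + 11°) = cos 53° cos 11° - sin 53° sin 11° = 0.4384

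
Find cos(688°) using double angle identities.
cos(688°) = cos²344° - sin²344° = 0.848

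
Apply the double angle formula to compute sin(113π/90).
sin(113π/90) = 2 sin 113π/180 cos 113π/180 = -0.7193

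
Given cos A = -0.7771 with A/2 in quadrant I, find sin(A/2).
sin(A/2) = ±√((1 - cos A)/2); positive since A/2 ∈ QI, so sin(A/2) = 0.9426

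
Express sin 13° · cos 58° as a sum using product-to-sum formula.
sin 13° cos 58° = (1/2)[sin(13°+58°) + sin(13°-58°)]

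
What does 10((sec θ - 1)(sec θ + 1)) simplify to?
10((sec θ - 1)(sec θ + 1)) = 10(tan²θ) (using Diff. of squares)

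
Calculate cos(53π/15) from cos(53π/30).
cos(53π/15) = cos²53π/30 - sin²53π/30 = 0.1045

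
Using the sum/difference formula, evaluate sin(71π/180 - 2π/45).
sin(71π/180 - 2π/45) = sin 71π/180 cos 2π/45 - cos 71π/180 sin 2π/45 = 0.891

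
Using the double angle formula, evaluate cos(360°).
cos(360°) = cos²180° - sin²180° = 1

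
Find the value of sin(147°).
sin(147°) = 0.5446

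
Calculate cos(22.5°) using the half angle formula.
cos(22.5°) = √((1 + cos 45°)/2) = √(2+√2)/2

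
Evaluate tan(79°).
tan(79°) = 5.145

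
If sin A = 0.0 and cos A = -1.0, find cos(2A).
cos(2A) = cos²A - sin²A = 1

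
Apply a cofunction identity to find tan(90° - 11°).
tan(90° - 11°) = cot(11°) = 5.145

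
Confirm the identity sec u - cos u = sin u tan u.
LHS = 1/cos u - cos u = (1 - cos²u)/cos u = sin²u/cos u = sin u · (sin u/cos u) = sin u tan u = RHS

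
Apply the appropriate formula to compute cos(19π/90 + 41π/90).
cos(19π/90 + 41π/90) = cos 19π/90 cos 41π/90 - sin 19π/90 sin 41π/90 = -1/2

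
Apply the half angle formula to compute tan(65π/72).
tan(65π/72) = sin 65π/36 / (1 + cos 65π/36) = -0.3153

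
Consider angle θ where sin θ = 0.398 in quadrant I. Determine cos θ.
cos θ = √(1 - sin²θ) = 0.9174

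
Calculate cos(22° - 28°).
cos(22° - 28°) = cos 22° cos 28° + sin 22° sin 28° = 0.9945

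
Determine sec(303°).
sec(303°) = 1.836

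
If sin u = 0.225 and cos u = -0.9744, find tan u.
tan u = sin u / cos u = -0.2309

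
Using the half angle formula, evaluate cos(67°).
cos(67°) = √((1 + cos 134°)/2) = 0.3907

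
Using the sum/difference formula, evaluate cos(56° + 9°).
cos(56° + 9°) = cos 56° cos 9° - sin 56° sin 9° = 0.4226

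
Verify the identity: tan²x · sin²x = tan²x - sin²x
RHS = sin²x/cos²x - sin²x = sin²x(1/cos²x - 1) = sin²x · (1 - cos²x)/cos²x = sin²x · sin²x/cos²x = sin²x · tan²x = LHS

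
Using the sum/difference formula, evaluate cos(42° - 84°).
cos(42° - 84°) = cos 42° cos 84° + sin 42° sin 84° = 0.7431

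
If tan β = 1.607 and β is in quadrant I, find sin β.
sin β = 0.849 (using tan²β + 1 = sec²β)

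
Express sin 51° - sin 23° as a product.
sin 51° - sin 23° = 2 cos(37°) sin(14°)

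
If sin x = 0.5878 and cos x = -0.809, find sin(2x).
sin(2x) = 2 sin x cos x = -0.9511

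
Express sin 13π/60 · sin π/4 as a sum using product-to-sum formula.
sin 13π/60 sin π/4 = (1/2)[cos(13π/60-π/4) - cos(13π/60+π/4)]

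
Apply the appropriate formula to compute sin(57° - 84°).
sin(57° - 84°) = sin 57° cos 84° - cos 57° sin 84° = -0.454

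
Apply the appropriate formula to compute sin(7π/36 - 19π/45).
sin(7π/36 - 19π/45) = sin 7π/36 cos 19π/45 - cos 7π/36 sin 19π/45 = -0.6561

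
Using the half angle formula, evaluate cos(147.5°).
cos(147.5°) = -√((1 + cos 295°)/2) = -0.8434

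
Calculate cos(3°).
cos(3°) = 0.9986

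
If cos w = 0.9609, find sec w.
sec w = 1/cos w = 1.041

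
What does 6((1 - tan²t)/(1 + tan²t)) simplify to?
6((1 - tan²t)/(1 + tan²t)) = 6(cos(2t)) (using Double angle)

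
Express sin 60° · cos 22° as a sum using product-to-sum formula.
sin 60° cos 22° = (1/2)[sin(60°+22°) + sin(60°-22°)]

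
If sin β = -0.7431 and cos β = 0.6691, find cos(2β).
cos(2β) = cos²β - sin²β = -0.1045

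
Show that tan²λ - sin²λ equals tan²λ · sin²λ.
LHS = sin²λ/cos²λ - sin²λ = sin²λ(1/cos²λ - 1) = sin²λ · (1 - cos²λ)/cos²λ = sin²λ · sin²λ/cos²λ = sin²λ · tan²λ = RHS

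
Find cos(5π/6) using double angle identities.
cos(5π/6) = cos²5π/12 - sin²5π/12 = -√3/2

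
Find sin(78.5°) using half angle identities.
sin(78.5°) = √((1 - cos 157°)/2) = 0.9799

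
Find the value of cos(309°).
cos(309°) = 0.6293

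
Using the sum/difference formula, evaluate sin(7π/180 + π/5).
sin(7π/180 + π/5) = sin 7π/180 cos π/5 + cos 7π/180 sin π/5 = 0.682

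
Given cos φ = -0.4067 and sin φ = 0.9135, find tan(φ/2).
tan(φ/2) = sin φ / (1 + cos φ) = 1.54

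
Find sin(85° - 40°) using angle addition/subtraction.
sin(85° - 40°) = sin 85° cos 40° - cos 85° sin 40° = √2/2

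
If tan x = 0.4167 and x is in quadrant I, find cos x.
cos x = 0.9231 (using tan²x + 1 = sec²x)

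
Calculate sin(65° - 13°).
sin(65° - 13°) = sin 65° cos 13° - cos 65° sin 13° = 0.788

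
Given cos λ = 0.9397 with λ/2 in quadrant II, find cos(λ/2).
cos(λ/2) = ±√((1 + cos λ)/2); negative since λ/2 ∈ QII, so cos(λ/2) = -0.9848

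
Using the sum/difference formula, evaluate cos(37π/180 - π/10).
cos(37π/180 - π/10) = cos 37π/180 cos π/10 + sin 37π/180 sin π/10 = 0.9455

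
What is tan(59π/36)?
tan(59π/36) = -2.145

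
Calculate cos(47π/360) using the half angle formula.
cos(47π/360) = √((1 + cos 47π/180)/2) = 0.9171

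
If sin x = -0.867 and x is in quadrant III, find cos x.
cos x = -0.4983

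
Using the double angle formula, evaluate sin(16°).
sin(16°) = 2 sin 8° cos 8° = 0.2756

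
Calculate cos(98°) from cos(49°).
cos(98°) = cos²49° - sin²49° = -0.1392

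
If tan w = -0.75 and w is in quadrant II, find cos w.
cos w = -0.8 (using tan²w + 1 = sec²w)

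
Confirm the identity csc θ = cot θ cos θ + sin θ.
RHS = cos²θ/sin θ + sin θ = (cos²θ + sin²θ)/sin θ = 1/sin θ = csc θ = LHS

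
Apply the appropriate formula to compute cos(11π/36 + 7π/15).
cos(11π/36 + 7π/15) = cos 11π/36 cos 7π/15 - sin 11π/36 sin 7π/15 = -0.7547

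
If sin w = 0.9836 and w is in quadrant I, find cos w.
cos w = 0.1804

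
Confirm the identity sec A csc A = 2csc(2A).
RHS = 2/sin(2A) = 2/(2 sin A cos A) = 1/(sin A cos A) = (1/cos A)(1/sin A) = sec A csc A = LHS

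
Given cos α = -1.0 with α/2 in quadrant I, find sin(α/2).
sin(α/2) = ±√((1 - cos α)/2); positive since α/2 ∈ QI, so sin(α/2) = 1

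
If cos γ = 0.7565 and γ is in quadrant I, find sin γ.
sin γ = 0.654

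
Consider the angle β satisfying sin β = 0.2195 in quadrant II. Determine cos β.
cos β = ±√(1 - sin²β) = -0.9756 (negative in QII)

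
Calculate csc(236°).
csc(236°) = -1.206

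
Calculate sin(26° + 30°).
sin(26° + 30°) = sin 26° cos 30° + cos 26° sin 30° = 0.829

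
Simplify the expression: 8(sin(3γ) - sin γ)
8(sin(3γ) - sin γ) = 8(2 cos(2γ) sin γ) (using Sum-to-product)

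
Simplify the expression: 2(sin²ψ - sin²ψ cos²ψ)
2(sin²ψ - sin²ψ cos²ψ) = 2(sin⁴ψ) (using Factoring)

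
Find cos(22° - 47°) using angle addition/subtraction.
cos(22° - 47°) = cos 22° cos 47° + sin 22° sin 47° = 0.9063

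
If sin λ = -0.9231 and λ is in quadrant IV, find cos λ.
cos λ = 0.3846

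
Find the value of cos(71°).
cos(71°) = 0.3256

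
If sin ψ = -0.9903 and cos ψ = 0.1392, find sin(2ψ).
sin(2ψ) = 2 sin ψ cos ψ = -0.2757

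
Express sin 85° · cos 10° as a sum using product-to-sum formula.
sin 85° cos 10° = (1/2)[sin(85°+10°) + sin(85°-10°)]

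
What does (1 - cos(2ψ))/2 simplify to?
(1 - cos(2ψ))/2 = sin²ψ (using Power reduction)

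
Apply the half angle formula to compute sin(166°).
sin(166°) = √((1 - cos 332°)/2) = 0.2419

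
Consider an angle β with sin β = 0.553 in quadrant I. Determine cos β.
cos β = √(1 - sin²β) = 0.8332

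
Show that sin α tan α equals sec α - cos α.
RHS = 1/cos α - cos α = (1 - cos²α)/cos α = sin²α/cos α = sin α · (sin α/cos α) = sin α tan α = LHS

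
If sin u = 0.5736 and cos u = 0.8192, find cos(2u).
cos(2u) = cos²u - sin²u = 0.3421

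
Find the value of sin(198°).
sin(198°) = -0.309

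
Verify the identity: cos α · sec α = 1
LHS = cos α · (1/cos α) = 1 = RHS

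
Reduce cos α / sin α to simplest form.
cos α / sin α = cot α (using Quotient identity)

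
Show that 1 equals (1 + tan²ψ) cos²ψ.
RHS = sec²ψ · cos²ψ = (1/cos²ψ) · cos²ψ = 1 = LHS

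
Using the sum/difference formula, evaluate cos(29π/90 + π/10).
cos(29π/90 + π/10) = cos 29π/90 cos π/10 - sin 29π/90 sin π/10 = 0.2419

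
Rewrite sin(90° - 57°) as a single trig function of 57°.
sin(90° - 57°) = cos(57°)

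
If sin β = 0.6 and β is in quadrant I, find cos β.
cos β = 0.8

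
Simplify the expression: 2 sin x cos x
2 sin x cos x = sin(2x) (using Double angle)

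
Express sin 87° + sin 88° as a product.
sin 87° + sin 88° = 2 sin(87.5°) cos(-0.5°)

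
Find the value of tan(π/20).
tan(π/20) = 0.1584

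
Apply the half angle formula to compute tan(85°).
tan(85°) = sin 170° / (1 + cos 170°) = 11.43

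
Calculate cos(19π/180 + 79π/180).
cos(19π/180 + 79π/180) = cos 19π/180 cos 79π/180 - sin 19π/180 sin 79π/180 = -0.1392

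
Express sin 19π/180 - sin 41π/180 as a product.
sin 19π/180 - sin 41π/180 = 2 cos(π/6) sin(-11π/180)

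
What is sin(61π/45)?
sin(61π/45) = -0.8988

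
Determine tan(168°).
tan(168°) = -0.2126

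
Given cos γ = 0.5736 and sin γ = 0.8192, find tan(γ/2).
tan(γ/2) = sin γ / (1 + cos γ) = 0.5206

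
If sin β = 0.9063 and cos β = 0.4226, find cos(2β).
cos(2β) = cos²β - sin²β = -0.6428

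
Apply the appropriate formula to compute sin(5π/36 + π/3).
sin(5π/36 + π/3) = sin 5π/36 cos π/3 + cos 5π/36 sin π/3 = 0.9962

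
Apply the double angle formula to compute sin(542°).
sin(542°) = 2 sin 271° cos 271° = -0.0349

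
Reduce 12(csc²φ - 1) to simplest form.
12(csc²φ - 1) = 12(cot²φ) (using Pythagorean identity)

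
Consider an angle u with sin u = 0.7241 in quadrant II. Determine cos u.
cos u = ±√(1 - sin²u) = -0.6897 (negative in QII)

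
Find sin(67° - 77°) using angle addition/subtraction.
sin(67° - 77°) = sin 67° cos 77° - cos 67° sin 77° = -0.1736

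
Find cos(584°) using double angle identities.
cos(584°) = cos²292° - sin²292° = -0.7193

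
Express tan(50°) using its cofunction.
tan(50°) = cot(90° - 50°) = cot(40°)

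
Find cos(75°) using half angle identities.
cos(75°) = √((1 + cos 150°)/2) = (√6-√2)/4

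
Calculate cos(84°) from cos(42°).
cos(84°) = cos²42° - sin²42° = 0.1045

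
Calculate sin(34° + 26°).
sin(34° + 26°) = sin 34° cos 26° + cos 34° sin 26° = √3/2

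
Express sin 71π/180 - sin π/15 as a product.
sin 71π/180 - sin π/15 = 2 cos(83π/360) sin(59π/360)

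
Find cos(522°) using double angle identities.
cos(522°) = cos²261° - sin²261° = -0.9511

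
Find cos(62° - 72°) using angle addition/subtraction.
cos(62° - 72°) = cos 62° cos 72° + sin 62° sin 72° = 0.9848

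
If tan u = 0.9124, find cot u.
cot u = 1/tan u = 1.096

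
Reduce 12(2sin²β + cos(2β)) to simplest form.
12(2sin²β + cos(2β)) = 12 (using Double angle)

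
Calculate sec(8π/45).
sec(8π/45) = 1.179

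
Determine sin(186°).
sin(186°) = -0.1045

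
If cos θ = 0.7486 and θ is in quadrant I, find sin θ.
sin θ = 0.663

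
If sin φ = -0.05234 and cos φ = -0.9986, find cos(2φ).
cos(2φ) = cos²φ - sin²φ = 0.9945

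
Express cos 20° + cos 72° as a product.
cos 20° + cos 72° = 2 cos(46°) cos(-26°)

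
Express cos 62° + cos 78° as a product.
cos 62° + cos 78° = 2 cos(70°) cos(-8°)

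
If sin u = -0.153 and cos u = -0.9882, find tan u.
tan u = sin u / cos u = 0.1548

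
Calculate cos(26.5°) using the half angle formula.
cos(26.5°) = √((1 + cos 53°)/2) = 0.8949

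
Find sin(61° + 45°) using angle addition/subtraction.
sin(61° + 45°) = sin 61° cos 45° + cos 61° sin 45° = 0.9613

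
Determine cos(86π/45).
cos(86π/45) = 0.9613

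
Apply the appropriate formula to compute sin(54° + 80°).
sin(54° + 80°) = sin 54° cos 80° + cos 54° sin 80° = 0.7193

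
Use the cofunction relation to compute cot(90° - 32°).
cot(90° - 32°) = tan(32°) = 0.6249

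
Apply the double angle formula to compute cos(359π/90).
cos(359π/90) = cos²359π/180 - sin²359π/180 = 0.9994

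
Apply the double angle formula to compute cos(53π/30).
cos(53π/30) = cos²53π/60 - sin²53π/60 = 0.7431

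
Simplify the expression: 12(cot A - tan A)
12(cot A - tan A) = 12(2 cot(2A)) (using Double angle)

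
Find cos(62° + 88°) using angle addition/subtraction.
cos(62° + 88°) = cos 62° cos 88° - sin 62° sin 88° = -√3/2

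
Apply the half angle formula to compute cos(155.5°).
cos(155.5°) = -√((1 + cos 311°)/2) = -0.91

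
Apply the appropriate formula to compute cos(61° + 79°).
cos(61° + 79°) = cos 61° cos 79° - sin 61° sin 79° = -0.766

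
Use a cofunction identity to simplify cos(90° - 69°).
cos(90° - 69°) = sin(69°)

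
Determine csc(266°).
csc(266°) = -1.002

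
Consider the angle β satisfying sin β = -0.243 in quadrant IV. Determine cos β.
cos β = √(1 - sin²β) = 0.97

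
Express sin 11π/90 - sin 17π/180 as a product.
sin 11π/90 - sin 17π/180 = 2 cos(13π/120) sin(π/72)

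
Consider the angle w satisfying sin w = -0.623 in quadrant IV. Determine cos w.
cos w = √(1 - sin²w) = 0.7822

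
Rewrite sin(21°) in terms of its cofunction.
sin(21°) = cos(90° - 21°) = cos(69°)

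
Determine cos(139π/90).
cos(139π/90) = 0.1392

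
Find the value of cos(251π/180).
cos(251π/180) = -0.3256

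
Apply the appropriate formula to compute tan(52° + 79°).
tan(52° + 79°) = (tan 52° + tan 79°)/(1 - tan 52° tan 79°) = -1.15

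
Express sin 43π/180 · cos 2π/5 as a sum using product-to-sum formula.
sin 43π/180 cos 2π/5 = (1/2)[sin(43π/180+2π/5) + sin(43π/180-2π/5)]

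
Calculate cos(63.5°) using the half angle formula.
cos(63.5°) = √((1 + cos 127°)/2) = 0.4462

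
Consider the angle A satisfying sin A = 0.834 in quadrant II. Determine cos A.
cos A = ±√(1 - sin²A) = -0.5518 (negative in QII)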